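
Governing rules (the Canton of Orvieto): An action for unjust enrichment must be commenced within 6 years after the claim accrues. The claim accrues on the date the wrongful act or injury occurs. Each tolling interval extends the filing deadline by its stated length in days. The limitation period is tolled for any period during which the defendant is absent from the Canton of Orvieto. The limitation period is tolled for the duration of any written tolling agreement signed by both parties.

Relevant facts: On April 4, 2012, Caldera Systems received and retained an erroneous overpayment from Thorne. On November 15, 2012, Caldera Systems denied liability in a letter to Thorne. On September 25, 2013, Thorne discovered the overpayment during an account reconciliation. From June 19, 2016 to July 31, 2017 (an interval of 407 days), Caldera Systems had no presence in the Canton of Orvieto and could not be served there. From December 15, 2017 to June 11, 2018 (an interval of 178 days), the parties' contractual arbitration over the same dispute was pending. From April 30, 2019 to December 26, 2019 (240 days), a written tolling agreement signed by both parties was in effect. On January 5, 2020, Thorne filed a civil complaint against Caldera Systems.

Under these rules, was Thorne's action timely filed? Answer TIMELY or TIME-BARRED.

TIMELY

Accrual is governed by the date of the act, so the period began to run on April 4, 2012; the later discovery on September 25, 2013 is irrelevant under the stated rule.
Adding the 6 years base period to April 4, 2012 gives a deadline of April 4, 2018, before any tolling.
Because the defendant's absence from the jurisdiction ran from June 19, 2016 to July 31, 2017, the deadline is extended by 407 days to May 16, 2019.
Because the written tolling agreement ran from April 30, 2019 to December 26, 2019, the deadline is extended by 240 days to January 11, 2020.
The pending related arbitration from December 15, 2017 to June 11, 2018 does not toll the period, because no stated rule makes a pending arbitration a tolling event.
Nothing else in the chronology tolls or restarts the period.
Thorne filed on January 5, 2020, before the January 11, 2020 deadline, so the action is timely.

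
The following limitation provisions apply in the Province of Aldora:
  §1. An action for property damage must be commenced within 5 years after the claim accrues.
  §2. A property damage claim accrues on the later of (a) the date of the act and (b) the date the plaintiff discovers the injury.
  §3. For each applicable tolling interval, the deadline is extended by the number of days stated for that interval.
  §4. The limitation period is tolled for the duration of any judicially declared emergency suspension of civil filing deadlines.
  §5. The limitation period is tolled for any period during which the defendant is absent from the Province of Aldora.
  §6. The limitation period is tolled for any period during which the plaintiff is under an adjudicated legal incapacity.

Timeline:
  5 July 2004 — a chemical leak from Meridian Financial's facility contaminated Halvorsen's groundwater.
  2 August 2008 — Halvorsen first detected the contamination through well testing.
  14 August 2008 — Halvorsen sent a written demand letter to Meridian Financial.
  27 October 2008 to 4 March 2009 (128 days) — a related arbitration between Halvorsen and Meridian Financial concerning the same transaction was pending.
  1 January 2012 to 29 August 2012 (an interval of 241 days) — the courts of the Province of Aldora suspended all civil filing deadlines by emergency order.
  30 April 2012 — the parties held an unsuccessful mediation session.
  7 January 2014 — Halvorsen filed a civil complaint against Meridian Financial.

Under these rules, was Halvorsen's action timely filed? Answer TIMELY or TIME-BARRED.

Taking the later of the act (5 July 2004) and discovery (2 August 2008), the claim accrued on 2 August 2008.
Adding the 5 years base period to 2 August 2008 gives a deadline of 2 August 2013, before any tolling.
The period was tolled for 241 days by the emergency suspension of filing deadlines (1 January 2012 to 29 August 2012), pushing the deadline to 31 March 2014.
Although a pending arbitration ran from 27 October 2008 to 4 March 2009, the stated rules do not make that a tolling event, so it is disregarded.
None of the other events listed affects the running of the period under the stated rules.
The 7 January 2014 filing precedes the 31 March 2014 deadline; the claim is timely.

TIMELY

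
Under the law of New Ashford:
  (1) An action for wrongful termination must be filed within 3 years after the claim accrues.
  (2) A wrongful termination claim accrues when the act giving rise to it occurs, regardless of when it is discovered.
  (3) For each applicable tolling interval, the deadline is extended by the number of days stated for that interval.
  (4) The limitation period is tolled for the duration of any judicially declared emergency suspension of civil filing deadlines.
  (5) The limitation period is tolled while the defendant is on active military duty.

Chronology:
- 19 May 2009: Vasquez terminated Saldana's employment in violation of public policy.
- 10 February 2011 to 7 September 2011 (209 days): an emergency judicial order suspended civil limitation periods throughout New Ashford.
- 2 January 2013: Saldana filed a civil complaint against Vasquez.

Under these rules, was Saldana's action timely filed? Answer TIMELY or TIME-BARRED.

TIME-BARRED

The claim accrued on 19 May 2009, the date of the act.
The untolled deadline — 3 years after 19 May 2009 — is 19 May 2012.
Because the emergency suspension of filing deadlines ran from 10 February 2011 to 7 September 2011, the deadline is extended by 209 days to 14 December 2012.
The 2 January 2013 filing falls after the 14 December 2012 deadline; the claim is time-barred.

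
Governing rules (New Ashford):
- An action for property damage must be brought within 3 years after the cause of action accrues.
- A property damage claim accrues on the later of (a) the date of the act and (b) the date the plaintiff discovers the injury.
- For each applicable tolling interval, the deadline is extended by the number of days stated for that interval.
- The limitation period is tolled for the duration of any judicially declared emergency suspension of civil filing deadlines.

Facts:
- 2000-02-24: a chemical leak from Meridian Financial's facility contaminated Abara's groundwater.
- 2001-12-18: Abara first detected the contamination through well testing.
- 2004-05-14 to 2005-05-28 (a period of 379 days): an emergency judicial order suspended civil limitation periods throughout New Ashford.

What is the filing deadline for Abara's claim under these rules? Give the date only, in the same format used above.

Because discovery on 2001-12-18 post-dates the 2000-02-24 act, accrual under the later-of rule falls on 2001-12-18.
The untolled deadline — 3 years after 2001-12-18 — is 2004-12-18.
The period was tolled for 379 days by the emergency suspension of filing deadlines (2004-05-14 to 2005-05-28), pushing the deadline to 2006-01-01.

2006-01-01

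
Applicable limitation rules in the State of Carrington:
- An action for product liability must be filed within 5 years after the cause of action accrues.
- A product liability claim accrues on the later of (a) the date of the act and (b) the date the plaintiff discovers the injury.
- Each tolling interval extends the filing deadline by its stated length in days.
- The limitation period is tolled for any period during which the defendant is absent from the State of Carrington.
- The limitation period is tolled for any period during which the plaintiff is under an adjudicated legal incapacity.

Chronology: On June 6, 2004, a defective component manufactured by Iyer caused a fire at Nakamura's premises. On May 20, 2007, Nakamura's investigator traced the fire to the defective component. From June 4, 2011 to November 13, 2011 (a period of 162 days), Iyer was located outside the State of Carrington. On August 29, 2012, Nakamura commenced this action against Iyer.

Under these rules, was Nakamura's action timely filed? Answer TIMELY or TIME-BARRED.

TIMELY

Because discovery on May 20, 2007 post-dates the June 6, 2004 act, accrual under the later-of rule falls on May 20, 2007.
Adding the 5 years base period to May 20, 2007 gives a deadline of May 20, 2012, before any tolling.
Because the defendant's absence from the jurisdiction ran from June 4, 2011 to November 13, 2011, the deadline is extended by 162 days to October 29, 2012.
Filing on August 29, 2012 beat the October 29, 2012 deadline — the action is timely.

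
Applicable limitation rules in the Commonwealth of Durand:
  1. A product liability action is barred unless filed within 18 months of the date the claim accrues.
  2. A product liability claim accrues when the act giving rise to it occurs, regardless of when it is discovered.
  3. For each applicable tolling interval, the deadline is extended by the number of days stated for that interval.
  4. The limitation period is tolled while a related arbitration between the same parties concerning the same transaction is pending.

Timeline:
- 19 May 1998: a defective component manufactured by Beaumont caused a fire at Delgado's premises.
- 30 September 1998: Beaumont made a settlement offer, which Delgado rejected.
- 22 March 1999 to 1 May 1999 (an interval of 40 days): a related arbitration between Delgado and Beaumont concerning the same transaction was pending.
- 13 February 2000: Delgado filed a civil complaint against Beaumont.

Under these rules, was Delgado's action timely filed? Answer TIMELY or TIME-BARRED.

The claim accrued on 19 May 1998, the date of the act.
The untolled deadline — 18 months after 19 May 1998 — is 19 November 1999.
The pending related arbitration from 22 March 1999 to 1 May 1999 tolled the period for 40 days, extending the deadline to 29 December 1999.
The other events in the timeline have no effect on the limitation period under the stated rules.
Filing on 13 February 2000 missed the 29 December 1999 deadline — the action is time-barred.

TIME-BARRED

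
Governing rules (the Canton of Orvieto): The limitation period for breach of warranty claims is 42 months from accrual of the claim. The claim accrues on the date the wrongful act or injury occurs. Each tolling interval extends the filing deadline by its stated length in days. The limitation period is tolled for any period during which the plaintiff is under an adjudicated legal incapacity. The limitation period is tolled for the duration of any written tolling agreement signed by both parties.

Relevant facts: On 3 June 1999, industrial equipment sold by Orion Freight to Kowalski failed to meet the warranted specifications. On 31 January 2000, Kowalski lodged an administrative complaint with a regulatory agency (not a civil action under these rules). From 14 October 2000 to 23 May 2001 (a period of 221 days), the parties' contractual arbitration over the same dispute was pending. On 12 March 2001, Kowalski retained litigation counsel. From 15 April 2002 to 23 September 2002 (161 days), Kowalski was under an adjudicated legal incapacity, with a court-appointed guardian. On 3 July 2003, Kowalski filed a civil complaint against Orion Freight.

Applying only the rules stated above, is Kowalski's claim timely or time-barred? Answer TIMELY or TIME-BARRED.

The limitation period began to run on 3 June 1999.
The untolled deadline — 42 months after 3 June 1999 — is 3 December 2002.
Because the plaintiff's legal incapacity ran from 15 April 2002 to 23 September 2002, the deadline is extended by 161 days to 13 May 2003.
The pending related arbitration from 14 October 2000 to 23 May 2001 does not toll the period, because no stated rule makes a pending arbitration a tolling event.
Nothing else in the chronology tolls or restarts the period.
The 3 July 2003 filing falls after the 13 May 2003 deadline; the claim is time-barred.

TIME-BARRED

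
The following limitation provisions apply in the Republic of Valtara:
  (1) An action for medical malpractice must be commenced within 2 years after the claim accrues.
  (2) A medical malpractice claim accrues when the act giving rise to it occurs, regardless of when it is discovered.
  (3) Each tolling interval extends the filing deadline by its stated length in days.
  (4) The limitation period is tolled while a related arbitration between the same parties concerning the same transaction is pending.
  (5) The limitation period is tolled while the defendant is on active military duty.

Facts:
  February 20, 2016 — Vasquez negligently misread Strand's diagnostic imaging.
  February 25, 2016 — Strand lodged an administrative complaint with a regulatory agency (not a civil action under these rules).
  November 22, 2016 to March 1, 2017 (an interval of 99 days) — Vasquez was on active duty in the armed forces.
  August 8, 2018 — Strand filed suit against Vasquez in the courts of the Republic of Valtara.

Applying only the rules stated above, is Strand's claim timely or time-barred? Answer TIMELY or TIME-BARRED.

TIME-BARRED

The limitation period began to run on February 20, 2016.
Adding the 2 years base period to February 20, 2016 gives a deadline of February 20, 2018, before any tolling.
Because the defendant's active military service ran from November 22, 2016 to March 1, 2017, the deadline is extended by 99 days to May 30, 2018.
None of the other events listed affects the running of the period under the stated rules.
Strand filed on August 8, 2018, after the May 30, 2018 deadline, so the action is time-barred.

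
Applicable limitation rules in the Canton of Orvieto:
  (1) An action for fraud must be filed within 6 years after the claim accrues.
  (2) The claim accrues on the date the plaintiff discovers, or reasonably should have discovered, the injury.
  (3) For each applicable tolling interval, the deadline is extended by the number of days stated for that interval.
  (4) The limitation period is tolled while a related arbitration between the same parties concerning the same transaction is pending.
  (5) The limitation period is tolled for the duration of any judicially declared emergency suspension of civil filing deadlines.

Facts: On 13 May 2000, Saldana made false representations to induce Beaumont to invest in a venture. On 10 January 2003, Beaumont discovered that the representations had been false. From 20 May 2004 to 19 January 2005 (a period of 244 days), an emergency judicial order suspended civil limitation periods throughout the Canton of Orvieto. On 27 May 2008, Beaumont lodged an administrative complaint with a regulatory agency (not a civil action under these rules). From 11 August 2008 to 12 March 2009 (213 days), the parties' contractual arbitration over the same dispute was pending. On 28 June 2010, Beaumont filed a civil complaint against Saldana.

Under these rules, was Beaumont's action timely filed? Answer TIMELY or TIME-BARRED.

Accrual is tied to discovery, so the period began on 10 January 2003 rather than on 13 May 2000 when the act occurred.
The untolled deadline — 6 years after 10 January 2003 — is 10 January 2009.
The emergency suspension of filing deadlines from 20 May 2004 to 19 January 2005 tolled the period for 244 days, extending the deadline to 11 September 2009.
The pending related arbitration from 11 August 2008 to 12 March 2009 tolled the period for 213 days, extending the deadline to 12 April 2010.
Nothing else in the chronology tolls or restarts the period.
The 28 June 2010 filing falls after the 12 April 2010 deadline; the claim is time-barred.

TIME-BARRED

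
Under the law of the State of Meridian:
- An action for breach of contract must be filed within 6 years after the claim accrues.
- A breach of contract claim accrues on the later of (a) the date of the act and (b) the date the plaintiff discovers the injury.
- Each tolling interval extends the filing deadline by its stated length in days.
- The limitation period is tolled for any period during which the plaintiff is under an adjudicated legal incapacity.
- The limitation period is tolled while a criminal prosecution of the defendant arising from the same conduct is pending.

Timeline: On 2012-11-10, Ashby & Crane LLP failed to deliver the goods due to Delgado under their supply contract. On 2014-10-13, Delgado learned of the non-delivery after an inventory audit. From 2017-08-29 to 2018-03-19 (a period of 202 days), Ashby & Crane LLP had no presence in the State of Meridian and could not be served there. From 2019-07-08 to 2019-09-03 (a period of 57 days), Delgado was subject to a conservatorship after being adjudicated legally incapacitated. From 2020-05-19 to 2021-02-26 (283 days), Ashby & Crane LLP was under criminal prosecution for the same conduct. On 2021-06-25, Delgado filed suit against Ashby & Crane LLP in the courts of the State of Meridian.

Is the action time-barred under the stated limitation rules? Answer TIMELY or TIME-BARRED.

TIMELY

Because discovery on 2014-10-13 post-dates the 2012-11-10 act, accrual under the later-of rule falls on 2014-10-13.
Adding the 6 years base period to 2014-10-13 gives a deadline of 2020-10-13, before any tolling.
Because the plaintiff's legal incapacity ran from 2019-07-08 to 2019-09-03, the deadline is extended by 57 days to 2020-12-09.
The pending criminal prosecution from 2020-05-19 to 2021-02-26 tolled the period for 283 days, extending the deadline to 2021-09-18.
No stated provision tolls the period for the defendant's absence, so the interval from 2017-08-29 to 2018-03-19 has no effect on the deadline.
The 2021-06-25 filing precedes the 2021-09-18 deadline; the claim is timely.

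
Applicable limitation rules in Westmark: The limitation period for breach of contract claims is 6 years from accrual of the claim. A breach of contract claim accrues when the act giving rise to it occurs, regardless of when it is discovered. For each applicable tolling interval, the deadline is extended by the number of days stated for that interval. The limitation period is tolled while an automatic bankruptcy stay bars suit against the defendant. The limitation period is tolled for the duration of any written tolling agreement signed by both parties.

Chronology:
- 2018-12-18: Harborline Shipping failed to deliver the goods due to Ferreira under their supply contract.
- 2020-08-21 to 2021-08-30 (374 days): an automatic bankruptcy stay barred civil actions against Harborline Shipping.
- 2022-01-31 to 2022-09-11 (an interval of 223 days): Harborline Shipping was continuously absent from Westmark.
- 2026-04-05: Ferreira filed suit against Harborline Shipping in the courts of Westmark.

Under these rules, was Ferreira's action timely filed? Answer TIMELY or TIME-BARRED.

The claim accrued on 2018-12-18, the date of the act.
6 years from 2018-12-18 is 2024-12-18.
Because the automatic bankruptcy stay ran from 2020-08-21 to 2021-08-30, the deadline is extended by 374 days to 2025-12-27.
The defendant's absence from the jurisdiction from 2022-01-31 to 2022-09-11 does not toll the period, because no stated rule makes the defendant's absence a tolling event.
The 2026-04-05 filing falls after the 2025-12-27 deadline; the claim is time-barred.

TIME-BARRED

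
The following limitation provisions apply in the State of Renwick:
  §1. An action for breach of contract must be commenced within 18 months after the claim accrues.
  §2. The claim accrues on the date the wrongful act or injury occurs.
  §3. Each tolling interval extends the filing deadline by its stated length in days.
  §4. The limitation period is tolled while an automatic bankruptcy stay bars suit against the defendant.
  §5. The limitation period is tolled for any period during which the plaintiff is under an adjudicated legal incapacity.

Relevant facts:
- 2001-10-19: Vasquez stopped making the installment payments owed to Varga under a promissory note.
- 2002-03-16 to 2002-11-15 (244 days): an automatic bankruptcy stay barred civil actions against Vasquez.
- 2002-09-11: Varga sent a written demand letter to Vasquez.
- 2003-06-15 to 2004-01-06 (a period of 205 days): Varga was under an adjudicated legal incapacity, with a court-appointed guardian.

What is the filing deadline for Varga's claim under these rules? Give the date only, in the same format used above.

2004-07-11

The limitation period began to run on 2001-10-19.
Adding the 18 months base period to 2001-10-19 gives a deadline of 2003-04-19, before any tolling.
Because the automatic bankruptcy stay ran from 2002-03-16 to 2002-11-15, the deadline is extended by 244 days to 2003-12-19.
The period was tolled for 205 days by the plaintiff's legal incapacity (2003-06-15 to 2004-01-06), pushing the deadline to 2004-07-11.
The other events in the timeline have no effect on the limitation period under the stated rules.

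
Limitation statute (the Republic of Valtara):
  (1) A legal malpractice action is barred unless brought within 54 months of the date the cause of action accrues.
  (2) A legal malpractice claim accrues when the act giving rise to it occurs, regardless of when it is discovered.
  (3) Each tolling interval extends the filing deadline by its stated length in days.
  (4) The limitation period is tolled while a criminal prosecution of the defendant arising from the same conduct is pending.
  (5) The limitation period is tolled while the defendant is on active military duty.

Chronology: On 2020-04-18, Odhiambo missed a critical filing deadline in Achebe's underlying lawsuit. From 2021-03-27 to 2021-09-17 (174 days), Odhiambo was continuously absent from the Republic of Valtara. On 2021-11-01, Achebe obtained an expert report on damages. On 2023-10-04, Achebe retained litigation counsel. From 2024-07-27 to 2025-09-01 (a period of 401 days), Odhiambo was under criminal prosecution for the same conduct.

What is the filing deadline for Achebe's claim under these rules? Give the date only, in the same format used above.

The limitation period began to run on 2020-04-18.
Adding the 54 months base period to 2020-04-18 gives a deadline of 2024-10-18, before any tolling.
Because the pending criminal prosecution ran from 2024-07-27 to 2025-09-01, the deadline is extended by 401 days to 2025-11-23.
The defendant's absence from the jurisdiction from 2021-03-27 to 2021-09-17 does not toll the period, because no stated rule makes the defendant's absence a tolling event.
None of the other events listed affects the running of the period under the stated rules.

2025-11-23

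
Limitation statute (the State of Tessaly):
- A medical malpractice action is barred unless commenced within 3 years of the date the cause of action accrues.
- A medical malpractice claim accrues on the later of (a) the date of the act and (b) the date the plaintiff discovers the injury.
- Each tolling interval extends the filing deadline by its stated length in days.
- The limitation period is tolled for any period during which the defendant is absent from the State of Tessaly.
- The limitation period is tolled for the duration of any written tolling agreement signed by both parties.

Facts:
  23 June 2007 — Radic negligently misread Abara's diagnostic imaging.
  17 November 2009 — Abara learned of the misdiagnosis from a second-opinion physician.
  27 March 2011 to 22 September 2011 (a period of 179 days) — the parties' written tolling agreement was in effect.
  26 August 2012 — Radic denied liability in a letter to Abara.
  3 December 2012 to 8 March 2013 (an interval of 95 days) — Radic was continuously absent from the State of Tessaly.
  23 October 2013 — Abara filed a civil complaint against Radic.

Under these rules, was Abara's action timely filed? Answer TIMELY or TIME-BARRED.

TIME-BARRED

Because discovery on 17 November 2009 post-dates the 23 June 2007 act, accrual under the later-of rule falls on 17 November 2009.
Adding the 3 years base period to 17 November 2009 gives a deadline of 17 November 2012, before any tolling.
Because the written tolling agreement ran from 27 March 2011 to 22 September 2011, the deadline is extended by 179 days to 15 May 2013.
The period was tolled for 95 days by the defendant's absence from the jurisdiction (3 December 2012 to 8 March 2013), pushing the deadline to 18 August 2013.
None of the other events listed affects the running of the period under the stated rules.
Abara filed on 23 October 2013, after the 18 August 2013 deadline, so the action is time-barred.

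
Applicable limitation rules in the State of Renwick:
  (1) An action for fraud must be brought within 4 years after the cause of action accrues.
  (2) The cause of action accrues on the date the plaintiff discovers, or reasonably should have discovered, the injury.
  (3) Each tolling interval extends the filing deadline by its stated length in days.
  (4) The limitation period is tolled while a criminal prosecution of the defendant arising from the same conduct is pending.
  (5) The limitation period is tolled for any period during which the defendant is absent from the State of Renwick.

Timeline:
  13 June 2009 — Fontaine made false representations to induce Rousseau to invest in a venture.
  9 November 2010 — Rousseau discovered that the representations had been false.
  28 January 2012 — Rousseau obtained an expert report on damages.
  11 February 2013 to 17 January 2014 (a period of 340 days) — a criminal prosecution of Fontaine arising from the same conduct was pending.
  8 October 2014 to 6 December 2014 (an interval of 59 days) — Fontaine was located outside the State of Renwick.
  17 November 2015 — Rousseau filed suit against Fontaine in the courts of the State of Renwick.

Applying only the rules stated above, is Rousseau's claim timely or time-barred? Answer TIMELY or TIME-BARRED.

TIMELY

Under the discovery rule, the claim accrued on 9 November 2010, when Rousseau discovered the injury — not on the 13 June 2009 date of the underlying act.
Adding the 4 years base period to 9 November 2010 gives a deadline of 9 November 2014, before any tolling.
The pending criminal prosecution from 11 February 2013 to 17 January 2014 tolled the period for 340 days, extending the deadline to 15 October 2015.
The defendant's absence from the jurisdiction from 8 October 2014 to 6 December 2014 tolled the period for 59 days, extending the deadline to 13 December 2015.
The other events in the timeline have no effect on the limitation period under the stated rules.
Filing on 17 November 2015 beat the 13 December 2015 deadline — the action is timely.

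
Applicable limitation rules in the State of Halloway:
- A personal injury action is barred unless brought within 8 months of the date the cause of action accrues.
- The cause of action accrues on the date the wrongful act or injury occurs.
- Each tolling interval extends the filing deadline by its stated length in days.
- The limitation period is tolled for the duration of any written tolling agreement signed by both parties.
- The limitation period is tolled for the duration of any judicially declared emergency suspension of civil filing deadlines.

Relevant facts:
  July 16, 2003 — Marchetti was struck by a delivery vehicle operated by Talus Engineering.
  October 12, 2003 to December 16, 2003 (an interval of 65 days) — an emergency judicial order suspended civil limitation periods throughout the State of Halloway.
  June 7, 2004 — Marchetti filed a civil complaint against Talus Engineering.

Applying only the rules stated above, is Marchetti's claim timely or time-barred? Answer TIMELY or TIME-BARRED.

The claim accrued on July 16, 2003, when the wrongful act occurred.
The untolled deadline — 8 months after July 16, 2003 — is March 16, 2004.
Because the emergency suspension of filing deadlines ran from October 12, 2003 to December 16, 2003, the deadline is extended by 65 days to May 20, 2004.
Filing on June 7, 2004 missed the May 20, 2004 deadline — the action is time-barred.

TIME-BARRED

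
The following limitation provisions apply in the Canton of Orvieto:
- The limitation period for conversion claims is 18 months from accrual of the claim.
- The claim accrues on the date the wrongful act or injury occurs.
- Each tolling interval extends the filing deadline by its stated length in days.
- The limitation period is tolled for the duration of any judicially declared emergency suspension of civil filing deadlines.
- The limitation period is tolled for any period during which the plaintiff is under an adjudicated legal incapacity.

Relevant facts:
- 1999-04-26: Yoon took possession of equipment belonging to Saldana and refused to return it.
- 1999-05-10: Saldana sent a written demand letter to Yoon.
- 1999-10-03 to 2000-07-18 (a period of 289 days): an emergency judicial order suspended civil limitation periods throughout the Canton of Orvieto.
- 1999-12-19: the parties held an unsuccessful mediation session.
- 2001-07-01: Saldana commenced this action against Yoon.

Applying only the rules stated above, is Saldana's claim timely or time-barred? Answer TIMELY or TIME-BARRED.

TIMELY

The claim accrued on 1999-04-26, the date of the act.
Adding the 18 months base period to 1999-04-26 gives a deadline of 2000-10-26, before any tolling.
Because the emergency suspension of filing deadlines ran from 1999-10-03 to 2000-07-18, the deadline is extended by 289 days to 2001-08-11.
None of the other events listed affects the running of the period under the stated rules.
Saldana filed on 2001-07-01, before the 2001-08-11 deadline, so the action is timely.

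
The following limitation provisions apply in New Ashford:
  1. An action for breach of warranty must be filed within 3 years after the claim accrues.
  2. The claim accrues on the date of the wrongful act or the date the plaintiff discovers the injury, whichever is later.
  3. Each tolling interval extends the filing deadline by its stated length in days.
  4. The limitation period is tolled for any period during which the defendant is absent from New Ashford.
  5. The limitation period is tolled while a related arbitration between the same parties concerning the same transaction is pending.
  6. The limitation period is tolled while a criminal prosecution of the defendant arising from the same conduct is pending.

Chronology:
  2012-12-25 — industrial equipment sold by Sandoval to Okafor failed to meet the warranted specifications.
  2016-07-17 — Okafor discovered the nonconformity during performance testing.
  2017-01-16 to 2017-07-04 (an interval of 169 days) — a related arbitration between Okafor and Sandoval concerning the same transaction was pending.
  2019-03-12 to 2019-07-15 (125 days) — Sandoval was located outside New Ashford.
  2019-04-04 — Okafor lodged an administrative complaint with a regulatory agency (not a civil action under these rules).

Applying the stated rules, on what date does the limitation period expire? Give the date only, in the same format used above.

Because discovery on 2016-07-17 post-dates the 2012-12-25 act, accrual under the later-of rule falls on 2016-07-17.
Adding the 3 years base period to 2016-07-17 gives a deadline of 2019-07-17, before any tolling.
The pending related arbitration from 2017-01-16 to 2017-07-04 tolled the period for 169 days, extending the deadline to 2020-01-02.
Because the defendant's absence from the jurisdiction ran from 2019-03-12 to 2019-07-15, the deadline is extended by 125 days to 2020-05-06.
The other events in the timeline have no effect on the limitation period under the stated rules.

2020-05-06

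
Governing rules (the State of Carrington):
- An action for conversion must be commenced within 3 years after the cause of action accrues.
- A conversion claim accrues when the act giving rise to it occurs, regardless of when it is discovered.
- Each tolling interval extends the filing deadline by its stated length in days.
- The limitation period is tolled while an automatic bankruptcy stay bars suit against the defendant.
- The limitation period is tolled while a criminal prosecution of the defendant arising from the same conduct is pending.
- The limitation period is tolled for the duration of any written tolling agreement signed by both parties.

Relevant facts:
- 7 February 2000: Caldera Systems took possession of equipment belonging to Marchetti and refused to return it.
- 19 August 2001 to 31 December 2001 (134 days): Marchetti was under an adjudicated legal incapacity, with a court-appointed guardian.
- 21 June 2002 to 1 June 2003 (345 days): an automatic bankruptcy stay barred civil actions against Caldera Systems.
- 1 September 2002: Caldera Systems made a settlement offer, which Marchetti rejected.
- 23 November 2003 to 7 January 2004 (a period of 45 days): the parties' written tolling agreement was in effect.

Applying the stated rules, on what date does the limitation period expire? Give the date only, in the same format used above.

The claim accrued on 7 February 2000, when the wrongful act occurred.
Adding the 3 years base period to 7 February 2000 gives a deadline of 7 February 2003, before any tolling.
The period was tolled for 345 days by the automatic bankruptcy stay (21 June 2002 to 1 June 2003), pushing the deadline to 18 January 2004.
Because the written tolling agreement ran from 23 November 2003 to 7 January 2004, the deadline is extended by 45 days to 3 March 2004.
The plaintiff's legal incapacity from 19 August 2001 to 31 December 2001 does not toll the period, because no stated rule makes the plaintiff's incapacity a tolling event.
The other events in the timeline have no effect on the limitation period under the stated rules.

3 March 2004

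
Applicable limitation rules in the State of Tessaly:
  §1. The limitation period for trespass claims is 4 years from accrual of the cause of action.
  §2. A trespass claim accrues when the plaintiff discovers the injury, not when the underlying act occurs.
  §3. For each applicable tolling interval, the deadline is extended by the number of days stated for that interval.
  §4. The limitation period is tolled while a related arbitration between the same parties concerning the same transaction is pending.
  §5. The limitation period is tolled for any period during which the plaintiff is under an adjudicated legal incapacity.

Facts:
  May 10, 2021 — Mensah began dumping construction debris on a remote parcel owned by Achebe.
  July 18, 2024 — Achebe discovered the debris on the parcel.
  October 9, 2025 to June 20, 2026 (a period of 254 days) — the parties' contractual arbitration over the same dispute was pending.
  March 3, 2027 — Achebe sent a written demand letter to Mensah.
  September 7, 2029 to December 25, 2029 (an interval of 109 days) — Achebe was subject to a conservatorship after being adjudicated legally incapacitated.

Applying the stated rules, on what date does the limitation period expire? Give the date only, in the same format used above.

Accrual is tied to discovery, so the period began on July 18, 2024 rather than on May 10, 2021 when the act occurred.
4 years from July 18, 2024 is July 18, 2028.
The pending related arbitration from October 9, 2025 to June 20, 2026 tolled the period for 254 days, extending the deadline to March 29, 2029.
The plaintiff's legal incapacity starting September 7, 2029 came too late — the period had run on March 29, 2029 — and so does not extend the deadline.
None of the other events listed affects the running of the period under the stated rules.

March 29, 2029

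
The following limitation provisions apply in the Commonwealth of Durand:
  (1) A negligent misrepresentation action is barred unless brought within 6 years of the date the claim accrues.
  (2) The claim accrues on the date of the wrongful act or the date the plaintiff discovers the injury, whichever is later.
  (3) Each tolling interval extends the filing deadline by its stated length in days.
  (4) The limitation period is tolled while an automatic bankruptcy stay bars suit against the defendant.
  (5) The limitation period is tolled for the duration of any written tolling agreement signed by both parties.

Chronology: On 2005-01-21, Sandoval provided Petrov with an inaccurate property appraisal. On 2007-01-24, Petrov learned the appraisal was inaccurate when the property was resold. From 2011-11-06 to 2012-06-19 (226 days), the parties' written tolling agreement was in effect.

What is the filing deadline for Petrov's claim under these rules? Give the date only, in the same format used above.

2013-09-07

The claim accrued on 2007-01-24 — the later of the 2005-01-21 act and the 2007-01-24 discovery.
The untolled deadline — 6 years after 2007-01-24 — is 2013-01-24.
Because the written tolling agreement ran from 2011-11-06 to 2012-06-19, the deadline is extended by 226 days to 2013-09-07.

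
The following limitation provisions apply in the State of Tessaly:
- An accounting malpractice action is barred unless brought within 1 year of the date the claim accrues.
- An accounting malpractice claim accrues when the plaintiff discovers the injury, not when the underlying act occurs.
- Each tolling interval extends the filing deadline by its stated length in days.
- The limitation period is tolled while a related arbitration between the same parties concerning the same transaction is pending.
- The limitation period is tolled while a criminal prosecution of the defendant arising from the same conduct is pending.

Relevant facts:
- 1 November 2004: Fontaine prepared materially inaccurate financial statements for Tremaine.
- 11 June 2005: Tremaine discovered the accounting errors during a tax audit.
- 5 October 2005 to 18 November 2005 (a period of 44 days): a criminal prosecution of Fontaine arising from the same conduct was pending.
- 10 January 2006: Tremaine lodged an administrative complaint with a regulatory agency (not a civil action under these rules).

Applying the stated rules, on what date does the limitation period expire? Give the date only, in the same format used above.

Under the discovery rule, the claim accrued on 11 June 2005, when Tremaine discovered the injury — not on the 1 November 2004 date of the underlying act.
1 year from 11 June 2005 is 11 June 2006.
Because the pending criminal prosecution ran from 5 October 2005 to 18 November 2005, the deadline is extended by 44 days to 25 July 2006.
Nothing else in the chronology tolls or restarts the period.

25 July 2006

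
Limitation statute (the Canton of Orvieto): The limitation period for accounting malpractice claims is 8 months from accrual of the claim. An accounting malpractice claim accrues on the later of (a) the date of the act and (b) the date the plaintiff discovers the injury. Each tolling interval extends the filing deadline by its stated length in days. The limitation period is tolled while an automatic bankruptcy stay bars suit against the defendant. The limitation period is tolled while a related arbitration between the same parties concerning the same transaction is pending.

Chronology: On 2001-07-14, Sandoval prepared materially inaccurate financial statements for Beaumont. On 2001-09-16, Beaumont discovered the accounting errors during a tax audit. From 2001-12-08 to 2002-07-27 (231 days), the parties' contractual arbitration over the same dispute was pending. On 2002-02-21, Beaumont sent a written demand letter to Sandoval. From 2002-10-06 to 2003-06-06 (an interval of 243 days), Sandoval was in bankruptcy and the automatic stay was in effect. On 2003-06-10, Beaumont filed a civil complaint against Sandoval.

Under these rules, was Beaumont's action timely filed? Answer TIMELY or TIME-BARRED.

TIMELY

The claim accrued on 2001-09-16 — the later of the 2001-07-14 act and the 2001-09-16 discovery.
Adding the 8 months base period to 2001-09-16 gives a deadline of 2002-05-16, before any tolling.
The pending related arbitration from 2001-12-08 to 2002-07-27 tolled the period for 231 days, extending the deadline to 2003-01-02.
Because the automatic bankruptcy stay ran from 2002-10-06 to 2003-06-06, the deadline is extended by 243 days to 2003-09-02.
None of the other events listed affects the running of the period under the stated rules.
The 2003-06-10 filing precedes the 2003-09-02 deadline; the claim is timely.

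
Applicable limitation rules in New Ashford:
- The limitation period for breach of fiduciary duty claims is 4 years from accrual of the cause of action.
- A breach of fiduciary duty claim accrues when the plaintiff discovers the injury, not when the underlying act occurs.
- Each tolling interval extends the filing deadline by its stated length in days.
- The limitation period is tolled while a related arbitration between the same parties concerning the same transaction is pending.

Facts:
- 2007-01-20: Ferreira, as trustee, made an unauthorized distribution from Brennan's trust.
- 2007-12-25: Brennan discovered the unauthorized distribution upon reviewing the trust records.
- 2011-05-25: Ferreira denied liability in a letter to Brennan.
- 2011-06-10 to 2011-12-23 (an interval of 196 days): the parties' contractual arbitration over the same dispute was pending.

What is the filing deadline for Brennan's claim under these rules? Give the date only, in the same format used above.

Accrual is tied to discovery, so the period began on 2007-12-25 rather than on 2007-01-20 when the act occurred.
Adding the 4 years base period to 2007-12-25 gives a deadline of 2011-12-25, before any tolling.
The pending related arbitration from 2011-06-10 to 2011-12-23 tolled the period for 196 days, extending the deadline to 2012-07-08.
The other events in the timeline have no effect on the limitation period under the stated rules.

2012-07-08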